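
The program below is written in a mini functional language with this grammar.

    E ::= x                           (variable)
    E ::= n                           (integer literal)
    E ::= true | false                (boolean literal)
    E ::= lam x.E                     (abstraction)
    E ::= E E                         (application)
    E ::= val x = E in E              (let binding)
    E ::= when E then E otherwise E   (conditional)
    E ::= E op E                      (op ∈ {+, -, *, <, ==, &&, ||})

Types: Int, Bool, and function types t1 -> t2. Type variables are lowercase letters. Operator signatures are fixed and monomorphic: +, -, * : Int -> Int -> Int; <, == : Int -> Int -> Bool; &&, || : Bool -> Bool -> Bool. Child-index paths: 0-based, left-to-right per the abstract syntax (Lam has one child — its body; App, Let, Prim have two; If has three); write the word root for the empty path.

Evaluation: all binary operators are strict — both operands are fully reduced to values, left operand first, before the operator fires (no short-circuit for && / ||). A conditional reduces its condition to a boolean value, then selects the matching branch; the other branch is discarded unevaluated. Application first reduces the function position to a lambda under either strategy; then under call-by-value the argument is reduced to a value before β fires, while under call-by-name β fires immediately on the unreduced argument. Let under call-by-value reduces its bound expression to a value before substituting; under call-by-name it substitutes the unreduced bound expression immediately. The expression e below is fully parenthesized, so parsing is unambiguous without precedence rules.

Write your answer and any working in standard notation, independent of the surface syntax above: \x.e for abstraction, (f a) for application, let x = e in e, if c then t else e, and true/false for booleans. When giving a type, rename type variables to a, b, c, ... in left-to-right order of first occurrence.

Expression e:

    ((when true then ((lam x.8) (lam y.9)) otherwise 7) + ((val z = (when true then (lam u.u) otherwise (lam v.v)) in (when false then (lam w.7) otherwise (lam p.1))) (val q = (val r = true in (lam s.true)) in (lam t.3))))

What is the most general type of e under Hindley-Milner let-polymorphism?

Answer: Int

Derivation:
  unify Bool ~ Bool
\x._ : a -> Int
\y._ : b -> Int
  unify a -> Int ~ (b -> Int) -> c
  unify a ~ b -> Int
  unify Int ~ c
_ _ : Int
  unify Int ~ Int
  unify Int ~ Int
  unify Bool ~ Bool
u : d
\u._ : d -> d
v : e
\v._ : e -> e
  unify d -> d ~ e -> e
  unify d ~ e
  unify e ~ e
let z : forall. e -> e
  unify Bool ~ Bool
\w._ : f -> Int
\p._ : g -> Int
  unify f -> Int ~ g -> Int
  unify f ~ g
  unify Int ~ Int
let r : Bool
\s._ : h -> Bool
let q : forall. h -> Bool
\t._ : i -> Int
  unify g -> Int ~ (i -> Int) -> j
  unify g ~ i -> Int
  unify Int ~ j
_ _ : Int
  unify Int ~ Int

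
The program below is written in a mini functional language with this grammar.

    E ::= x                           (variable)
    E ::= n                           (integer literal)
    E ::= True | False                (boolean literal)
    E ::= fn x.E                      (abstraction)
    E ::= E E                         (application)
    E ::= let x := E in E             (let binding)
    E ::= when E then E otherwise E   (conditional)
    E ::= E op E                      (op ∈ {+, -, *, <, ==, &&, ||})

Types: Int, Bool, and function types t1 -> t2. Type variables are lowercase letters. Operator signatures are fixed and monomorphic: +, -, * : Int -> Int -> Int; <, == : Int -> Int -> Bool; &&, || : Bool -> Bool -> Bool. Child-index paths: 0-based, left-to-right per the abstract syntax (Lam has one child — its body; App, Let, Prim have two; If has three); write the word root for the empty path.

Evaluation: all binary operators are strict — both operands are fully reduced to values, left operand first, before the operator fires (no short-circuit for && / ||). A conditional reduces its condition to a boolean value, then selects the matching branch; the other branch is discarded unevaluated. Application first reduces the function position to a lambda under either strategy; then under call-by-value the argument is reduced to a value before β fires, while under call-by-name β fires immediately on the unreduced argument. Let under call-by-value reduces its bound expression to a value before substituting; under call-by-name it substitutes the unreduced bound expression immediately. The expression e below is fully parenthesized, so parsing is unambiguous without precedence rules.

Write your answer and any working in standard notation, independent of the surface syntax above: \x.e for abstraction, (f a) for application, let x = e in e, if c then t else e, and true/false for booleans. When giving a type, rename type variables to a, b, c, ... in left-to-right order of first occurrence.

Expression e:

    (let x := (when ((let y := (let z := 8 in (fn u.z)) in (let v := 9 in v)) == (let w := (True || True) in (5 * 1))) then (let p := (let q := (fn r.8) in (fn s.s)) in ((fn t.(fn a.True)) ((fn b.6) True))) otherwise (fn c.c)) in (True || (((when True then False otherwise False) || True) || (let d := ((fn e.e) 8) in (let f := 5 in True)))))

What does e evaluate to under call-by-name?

Working:
step 0: (let x = (if ((let y = (let z = 8 in (\u.z)) in (let v = 9 in v)) == (let w = (true || true) in (5 * 1))) then (let p = (let q = (\r.8) in (\s.s)) in ((\t.(\a.true)) ((\b.6) true))) else (\c.c)) in (true || (((if true then false else false) || true) || (let d = ((\e.e) 8) in (let f = 5 in true)))))
step 1: [let@root] (true || (((if true then false else false) || true) || (let d = ((\e.e) 8) in (let f = 5 in true))))
step 2: [if@1.0.0] (true || ((false || true) || (let d = ((\e.e) 8) in (let f = 5 in true))))
step 3: [delta@1.0] (true || (true || (let d = ((\e.e) 8) in (let f = 5 in true))))
step 4: [let@1.1] (true || (true || (let f = 5 in true)))
step 5: [let@1.1] (true || (true || true))
step 6: [delta@1] (true || true)
step 7: [delta@root] true

Answer: true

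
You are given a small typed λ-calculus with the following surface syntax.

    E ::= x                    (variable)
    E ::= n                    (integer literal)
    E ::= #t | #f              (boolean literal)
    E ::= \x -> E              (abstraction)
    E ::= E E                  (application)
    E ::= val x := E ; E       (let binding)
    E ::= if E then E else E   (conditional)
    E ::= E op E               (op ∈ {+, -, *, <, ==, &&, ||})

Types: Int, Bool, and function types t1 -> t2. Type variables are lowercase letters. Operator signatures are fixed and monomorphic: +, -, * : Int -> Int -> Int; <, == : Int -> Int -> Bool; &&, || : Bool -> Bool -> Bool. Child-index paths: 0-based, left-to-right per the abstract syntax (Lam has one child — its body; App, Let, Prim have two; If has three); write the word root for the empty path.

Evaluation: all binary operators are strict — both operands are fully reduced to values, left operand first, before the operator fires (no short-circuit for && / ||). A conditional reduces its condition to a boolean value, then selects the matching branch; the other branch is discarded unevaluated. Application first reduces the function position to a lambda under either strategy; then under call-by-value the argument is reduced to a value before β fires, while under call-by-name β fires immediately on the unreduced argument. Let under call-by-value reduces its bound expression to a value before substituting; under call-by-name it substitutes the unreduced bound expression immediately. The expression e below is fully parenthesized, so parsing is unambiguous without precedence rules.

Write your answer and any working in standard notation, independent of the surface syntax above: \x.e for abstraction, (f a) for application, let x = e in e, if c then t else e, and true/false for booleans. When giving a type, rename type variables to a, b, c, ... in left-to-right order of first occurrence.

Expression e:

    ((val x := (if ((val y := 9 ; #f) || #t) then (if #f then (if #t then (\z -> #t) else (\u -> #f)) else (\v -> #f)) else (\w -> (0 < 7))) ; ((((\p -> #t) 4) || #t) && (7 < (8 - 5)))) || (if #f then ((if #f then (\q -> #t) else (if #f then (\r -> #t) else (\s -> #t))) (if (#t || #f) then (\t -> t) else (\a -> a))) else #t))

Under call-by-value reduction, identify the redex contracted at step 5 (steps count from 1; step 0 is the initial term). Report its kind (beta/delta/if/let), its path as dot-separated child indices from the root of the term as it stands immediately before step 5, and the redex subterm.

Trace:
step 0: ((let x = (if ((let y = 9 in false) || true) then (if false then (if true then (\z.true) else (\u.false)) else (\v.false)) else (\w.(0 < 7))) in ((((\p.true) 4) || true) && (7 < (8 - 5)))) || (if false then ((if false then (\q.true) else (if false then (\r.true) else (\s.true))) (if (true || false) then (\t.t) else (\a.a))) else true))
step 1: [let@0.0.0.0] ((let x = (if (false || true) then (if false then (if true then (\z.true) else (\u.false)) else (\v.false)) else (\w.(0 < 7))) in ((((\p.true) 4) || true) && (7 < (8 - 5)))) || (if false then ((if false then (\q.true) else (if false then (\r.true) else (\s.true))) (if (true || false) then (\t.t) else (\a.a))) else true))
step 2: [delta@0.0.0] ((let x = (if true then (if false then (if true then (\z.true) else (\u.false)) else (\v.false)) else (\w.(0 < 7))) in ((((\p.true) 4) || true) && (7 < (8 - 5)))) || (if false then ((if false then (\q.true) else (if false then (\r.true) else (\s.true))) (if (true || false) then (\t.t) else (\a.a))) else true))
step 3: [if@0.0] ((let x = (if false then (if true then (\z.true) else (\u.false)) else (\v.false)) in ((((\p.true) 4) || true) && (7 < (8 - 5)))) || (if false then ((if false then (\q.true) else (if false then (\r.true) else (\s.true))) (if (true || false) then (\t.t) else (\a.a))) else true))
step 4: [if@0.0] ((let x = (\v.false) in ((((\p.true) 4) || true) && (7 < (8 - 5)))) || (if false then ((if false then (\q.true) else (if false then (\r.true) else (\s.true))) (if (true || false) then (\t.t) else (\a.a))) else true))
step 5: [let@0] (((((\p.true) 4) || true) && (7 < (8 - 5))) || (if false then ((if false then (\q.true) else (if false then (\r.true) else (\s.true))) (if (true || false) then (\t.t) else (\a.a))) else true))

Answer: let at 0 : (let x = (\v.false) in ((((\p.true) 4) || true) && (7 < (8 - 5))))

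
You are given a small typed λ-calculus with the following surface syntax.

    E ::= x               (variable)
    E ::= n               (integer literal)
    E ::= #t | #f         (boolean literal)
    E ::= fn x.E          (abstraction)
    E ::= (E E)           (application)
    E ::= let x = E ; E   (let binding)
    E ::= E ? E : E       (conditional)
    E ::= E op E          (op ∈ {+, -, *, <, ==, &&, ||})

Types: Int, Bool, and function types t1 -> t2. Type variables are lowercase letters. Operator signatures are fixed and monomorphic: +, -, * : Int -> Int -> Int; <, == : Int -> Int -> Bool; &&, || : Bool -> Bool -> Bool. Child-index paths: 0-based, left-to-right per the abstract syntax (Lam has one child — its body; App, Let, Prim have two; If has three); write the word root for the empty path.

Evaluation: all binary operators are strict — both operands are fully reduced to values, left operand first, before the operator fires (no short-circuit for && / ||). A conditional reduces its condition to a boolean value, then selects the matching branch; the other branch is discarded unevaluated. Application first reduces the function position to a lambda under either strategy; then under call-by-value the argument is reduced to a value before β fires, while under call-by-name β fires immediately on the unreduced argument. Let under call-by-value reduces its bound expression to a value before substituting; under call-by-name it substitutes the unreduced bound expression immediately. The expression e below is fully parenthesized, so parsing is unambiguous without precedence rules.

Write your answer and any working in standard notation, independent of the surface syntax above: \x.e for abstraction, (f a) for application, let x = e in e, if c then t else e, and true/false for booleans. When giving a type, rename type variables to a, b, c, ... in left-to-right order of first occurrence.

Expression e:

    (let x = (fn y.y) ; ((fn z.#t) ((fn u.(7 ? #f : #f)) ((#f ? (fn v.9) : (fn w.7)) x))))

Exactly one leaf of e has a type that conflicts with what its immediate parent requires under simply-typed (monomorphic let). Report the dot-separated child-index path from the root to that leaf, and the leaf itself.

Answer: 1.1.0.0.0 : 7

Derivation:
y : a
\y._ : a -> a
let x : a -> a
\z._ : b -> Bool
  unify Int ~ Bool
  FAIL: mismatch Int ~ Bool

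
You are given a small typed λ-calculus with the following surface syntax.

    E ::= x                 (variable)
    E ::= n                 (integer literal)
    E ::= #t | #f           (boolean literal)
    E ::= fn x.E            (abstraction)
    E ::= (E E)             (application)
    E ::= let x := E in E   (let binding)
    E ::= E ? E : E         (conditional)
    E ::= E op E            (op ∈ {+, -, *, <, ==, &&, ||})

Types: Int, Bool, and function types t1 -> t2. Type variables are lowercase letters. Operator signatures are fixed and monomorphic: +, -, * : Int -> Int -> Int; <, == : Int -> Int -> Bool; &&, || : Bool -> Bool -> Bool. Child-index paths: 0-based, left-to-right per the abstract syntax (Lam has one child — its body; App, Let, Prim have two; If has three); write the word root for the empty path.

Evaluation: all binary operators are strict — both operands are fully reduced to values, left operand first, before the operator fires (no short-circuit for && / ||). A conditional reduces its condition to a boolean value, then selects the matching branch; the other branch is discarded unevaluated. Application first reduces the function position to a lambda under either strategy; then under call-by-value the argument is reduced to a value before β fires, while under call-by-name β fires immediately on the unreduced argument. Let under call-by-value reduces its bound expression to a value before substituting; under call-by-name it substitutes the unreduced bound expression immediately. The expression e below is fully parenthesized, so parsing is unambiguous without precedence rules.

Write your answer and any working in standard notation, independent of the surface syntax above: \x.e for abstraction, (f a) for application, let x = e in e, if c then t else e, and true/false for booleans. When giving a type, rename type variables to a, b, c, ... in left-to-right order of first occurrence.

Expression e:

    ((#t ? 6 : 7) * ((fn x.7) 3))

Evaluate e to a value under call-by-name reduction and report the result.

Trace:
step 0: ((if true then 6 else 7) * ((\x.7) 3))
step 1: [if@0] (6 * ((\x.7) 3))
step 2: [beta@1] (6 * 7)
step 3: [delta@root] 42

Answer: 42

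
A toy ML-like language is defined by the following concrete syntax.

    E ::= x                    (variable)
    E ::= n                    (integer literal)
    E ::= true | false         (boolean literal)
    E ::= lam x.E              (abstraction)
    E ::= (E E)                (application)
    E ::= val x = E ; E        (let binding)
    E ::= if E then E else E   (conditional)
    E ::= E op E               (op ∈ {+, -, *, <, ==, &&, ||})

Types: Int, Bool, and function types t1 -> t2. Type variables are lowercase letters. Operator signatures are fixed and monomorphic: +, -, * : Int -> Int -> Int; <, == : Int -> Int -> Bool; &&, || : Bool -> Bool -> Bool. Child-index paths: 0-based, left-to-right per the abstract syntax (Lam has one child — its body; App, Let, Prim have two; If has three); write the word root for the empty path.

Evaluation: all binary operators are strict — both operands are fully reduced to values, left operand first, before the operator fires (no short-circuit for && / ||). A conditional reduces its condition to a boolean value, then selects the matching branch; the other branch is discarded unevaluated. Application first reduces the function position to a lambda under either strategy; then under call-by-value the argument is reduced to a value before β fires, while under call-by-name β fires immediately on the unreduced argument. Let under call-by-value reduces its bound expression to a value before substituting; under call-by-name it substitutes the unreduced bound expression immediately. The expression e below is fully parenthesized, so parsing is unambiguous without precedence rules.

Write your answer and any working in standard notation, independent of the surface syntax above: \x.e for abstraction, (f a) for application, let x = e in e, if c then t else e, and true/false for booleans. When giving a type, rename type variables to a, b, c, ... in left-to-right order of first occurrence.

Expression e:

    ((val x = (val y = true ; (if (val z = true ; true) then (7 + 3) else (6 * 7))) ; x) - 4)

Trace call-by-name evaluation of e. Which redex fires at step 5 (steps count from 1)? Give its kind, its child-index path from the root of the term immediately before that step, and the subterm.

Derivation:
step 0: ((let x = (let y = true in (if (let z = true in true) then (7 + 3) else (6 * 7))) in x) - 4)
step 1: [let@0] ((let y = true in (if (let z = true in true) then (7 + 3) else (6 * 7))) - 4)
step 2: [let@0] ((if (let z = true in true) then (7 + 3) else (6 * 7)) - 4)
step 3: [let@0.0] ((if true then (7 + 3) else (6 * 7)) - 4)
step 4: [if@0] ((7 + 3) - 4)
step 5: [delta@0] (10 - 4)

Answer: delta at 0 : (7 + 3)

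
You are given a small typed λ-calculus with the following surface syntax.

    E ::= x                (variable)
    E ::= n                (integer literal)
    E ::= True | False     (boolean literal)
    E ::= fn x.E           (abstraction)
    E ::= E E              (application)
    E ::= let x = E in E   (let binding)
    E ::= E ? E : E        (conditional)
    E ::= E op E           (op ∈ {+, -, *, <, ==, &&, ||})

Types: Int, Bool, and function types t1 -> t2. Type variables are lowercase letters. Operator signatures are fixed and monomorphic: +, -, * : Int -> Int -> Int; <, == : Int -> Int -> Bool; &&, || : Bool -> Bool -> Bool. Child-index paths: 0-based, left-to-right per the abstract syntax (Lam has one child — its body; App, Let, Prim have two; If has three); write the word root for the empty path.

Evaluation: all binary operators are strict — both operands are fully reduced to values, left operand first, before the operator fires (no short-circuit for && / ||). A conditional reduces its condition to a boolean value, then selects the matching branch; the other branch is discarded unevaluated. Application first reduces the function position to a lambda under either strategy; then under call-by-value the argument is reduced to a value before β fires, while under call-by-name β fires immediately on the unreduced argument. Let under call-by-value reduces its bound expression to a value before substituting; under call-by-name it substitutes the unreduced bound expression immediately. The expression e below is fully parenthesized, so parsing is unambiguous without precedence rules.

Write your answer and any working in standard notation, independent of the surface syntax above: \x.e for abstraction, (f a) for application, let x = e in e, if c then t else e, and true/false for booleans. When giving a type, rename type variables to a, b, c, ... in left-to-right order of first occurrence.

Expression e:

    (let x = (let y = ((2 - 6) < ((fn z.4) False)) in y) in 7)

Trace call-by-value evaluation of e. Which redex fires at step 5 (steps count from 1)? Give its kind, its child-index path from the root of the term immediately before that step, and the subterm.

Trace:
step 0: (let x = (let y = ((2 - 6) < ((\z.4) false)) in y) in 7)
step 1: [delta@0.0.0] (let x = (let y = (-4 < ((\z.4) false)) in y) in 7)
step 2: [beta@0.0.1] (let x = (let y = (-4 < 4) in y) in 7)
step 3: [delta@0.0] (let x = (let y = true in y) in 7)
step 4: [let@0] (let x = true in 7)
step 5: [let@root] 7

Answer: let at root : (let x = true in 7)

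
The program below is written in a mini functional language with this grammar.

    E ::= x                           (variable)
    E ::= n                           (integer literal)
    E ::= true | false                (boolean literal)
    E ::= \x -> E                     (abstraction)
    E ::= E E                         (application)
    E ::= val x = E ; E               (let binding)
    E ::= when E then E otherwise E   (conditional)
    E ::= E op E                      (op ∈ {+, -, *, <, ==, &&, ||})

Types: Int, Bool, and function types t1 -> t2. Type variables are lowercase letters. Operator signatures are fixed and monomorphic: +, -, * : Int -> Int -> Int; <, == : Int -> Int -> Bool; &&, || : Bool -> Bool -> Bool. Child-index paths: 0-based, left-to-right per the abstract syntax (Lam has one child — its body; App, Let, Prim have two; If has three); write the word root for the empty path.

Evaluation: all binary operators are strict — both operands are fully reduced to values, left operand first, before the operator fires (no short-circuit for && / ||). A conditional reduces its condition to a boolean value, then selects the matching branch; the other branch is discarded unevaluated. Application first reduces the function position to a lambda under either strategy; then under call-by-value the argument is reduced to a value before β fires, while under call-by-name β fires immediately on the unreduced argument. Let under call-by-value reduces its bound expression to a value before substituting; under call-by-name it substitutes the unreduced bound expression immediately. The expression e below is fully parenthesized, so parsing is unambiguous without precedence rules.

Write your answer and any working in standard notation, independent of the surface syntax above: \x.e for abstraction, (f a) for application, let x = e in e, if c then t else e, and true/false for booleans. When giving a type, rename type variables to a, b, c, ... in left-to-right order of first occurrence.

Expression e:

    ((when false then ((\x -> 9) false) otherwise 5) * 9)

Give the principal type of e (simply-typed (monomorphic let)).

Answer: Int

Trace:
  unify Bool ~ Bool
\x._ : a -> Int
  unify a -> Int ~ Bool -> b
  unify a ~ Bool
  unify Int ~ b
_ _ : Int
  unify Int ~ Int
  unify Int ~ Int
  unify Int ~ Int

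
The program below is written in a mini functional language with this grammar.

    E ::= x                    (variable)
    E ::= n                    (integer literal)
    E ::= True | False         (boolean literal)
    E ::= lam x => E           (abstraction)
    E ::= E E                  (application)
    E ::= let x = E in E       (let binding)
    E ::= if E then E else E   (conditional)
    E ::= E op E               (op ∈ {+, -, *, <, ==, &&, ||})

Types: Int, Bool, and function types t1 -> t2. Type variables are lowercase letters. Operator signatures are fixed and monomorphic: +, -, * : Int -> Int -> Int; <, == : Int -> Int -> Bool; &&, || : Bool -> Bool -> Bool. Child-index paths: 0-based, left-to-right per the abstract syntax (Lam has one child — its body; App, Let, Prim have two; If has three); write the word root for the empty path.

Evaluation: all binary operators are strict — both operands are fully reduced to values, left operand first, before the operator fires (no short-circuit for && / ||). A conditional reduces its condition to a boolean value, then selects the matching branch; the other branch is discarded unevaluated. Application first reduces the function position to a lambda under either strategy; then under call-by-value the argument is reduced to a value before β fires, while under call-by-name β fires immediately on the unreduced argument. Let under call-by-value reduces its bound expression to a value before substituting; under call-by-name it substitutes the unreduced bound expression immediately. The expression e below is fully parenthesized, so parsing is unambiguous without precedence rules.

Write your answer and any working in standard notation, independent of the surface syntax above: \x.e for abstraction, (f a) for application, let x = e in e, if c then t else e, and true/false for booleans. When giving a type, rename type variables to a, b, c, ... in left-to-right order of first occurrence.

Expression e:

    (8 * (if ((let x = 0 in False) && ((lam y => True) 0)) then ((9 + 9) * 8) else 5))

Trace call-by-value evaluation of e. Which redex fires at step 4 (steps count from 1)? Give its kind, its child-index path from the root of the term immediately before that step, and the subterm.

Working:
step 0: (8 * (if ((let x = 0 in false) && ((\y.true) 0)) then ((9 + 9) * 8) else 5))
step 1: [let@1.0.0] (8 * (if (false && ((\y.true) 0)) then ((9 + 9) * 8) else 5))
step 2: [beta@1.0.1] (8 * (if (false && true) then ((9 + 9) * 8) else 5))
step 3: [delta@1.0] (8 * (if false then ((9 + 9) * 8) else 5))
step 4: [if@1] (8 * 5)

Answer: if at 1 : (if false then ((9 + 9) * 8) else 5)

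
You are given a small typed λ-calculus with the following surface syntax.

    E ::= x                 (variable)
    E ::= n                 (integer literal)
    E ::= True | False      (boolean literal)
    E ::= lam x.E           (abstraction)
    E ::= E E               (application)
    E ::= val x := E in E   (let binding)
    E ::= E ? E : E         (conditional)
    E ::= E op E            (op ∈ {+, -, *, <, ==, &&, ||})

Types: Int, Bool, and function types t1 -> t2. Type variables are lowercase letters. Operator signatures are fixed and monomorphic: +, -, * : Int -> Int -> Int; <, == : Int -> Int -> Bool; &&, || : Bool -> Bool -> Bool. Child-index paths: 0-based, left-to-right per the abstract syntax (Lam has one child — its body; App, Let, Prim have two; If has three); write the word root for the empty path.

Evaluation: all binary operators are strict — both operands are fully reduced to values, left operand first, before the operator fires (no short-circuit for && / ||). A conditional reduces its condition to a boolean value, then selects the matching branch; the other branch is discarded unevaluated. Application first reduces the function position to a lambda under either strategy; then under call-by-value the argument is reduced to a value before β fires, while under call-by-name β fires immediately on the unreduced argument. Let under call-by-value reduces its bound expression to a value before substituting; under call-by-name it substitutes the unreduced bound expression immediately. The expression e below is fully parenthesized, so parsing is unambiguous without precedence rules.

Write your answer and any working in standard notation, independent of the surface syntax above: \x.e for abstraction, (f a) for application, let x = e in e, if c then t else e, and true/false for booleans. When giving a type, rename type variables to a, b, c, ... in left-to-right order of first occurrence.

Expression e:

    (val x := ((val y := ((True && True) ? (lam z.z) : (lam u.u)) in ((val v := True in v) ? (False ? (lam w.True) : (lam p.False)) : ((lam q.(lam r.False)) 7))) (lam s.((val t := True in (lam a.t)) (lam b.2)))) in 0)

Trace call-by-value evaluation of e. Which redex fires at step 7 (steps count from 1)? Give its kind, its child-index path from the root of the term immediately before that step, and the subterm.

Answer: beta at 0 : ((\p.false) (\s.((let t = true in (\a.t)) (\b.2))))

Derivation:
step 0: (let x = ((let y = (if (true && true) then (\z.z) else (\u.u)) in (if (let v = true in v) then (if false then (\w.true) else (\p.false)) else ((\q.(\r.false)) 7))) (\s.((let t = true in (\a.t)) (\b.2)))) in 0)
step 1: [delta@0.0.0.0] (let x = ((let y = (if true then (\z.z) else (\u.u)) in (if (let v = true in v) then (if false then (\w.true) else (\p.false)) else ((\q.(\r.false)) 7))) (\s.((let t = true in (\a.t)) (\b.2)))) in 0)
step 2: [if@0.0.0] (let x = ((let y = (\z.z) in (if (let v = true in v) then (if false then (\w.true) else (\p.false)) else ((\q.(\r.false)) 7))) (\s.((let t = true in (\a.t)) (\b.2)))) in 0)
step 3: [let@0.0] (let x = ((if (let v = true in v) then (if false then (\w.true) else (\p.false)) else ((\q.(\r.false)) 7)) (\s.((let t = true in (\a.t)) (\b.2)))) in 0)
step 4: [let@0.0.0] (let x = ((if true then (if false then (\w.true) else (\p.false)) else ((\q.(\r.false)) 7)) (\s.((let t = true in (\a.t)) (\b.2)))) in 0)
step 5: [if@0.0] (let x = ((if false then (\w.true) else (\p.false)) (\s.((let t = true in (\a.t)) (\b.2)))) in 0)
step 6: [if@0.0] (let x = ((\p.false) (\s.((let t = true in (\a.t)) (\b.2)))) in 0)
step 7: [beta@0] (let x = false in 0)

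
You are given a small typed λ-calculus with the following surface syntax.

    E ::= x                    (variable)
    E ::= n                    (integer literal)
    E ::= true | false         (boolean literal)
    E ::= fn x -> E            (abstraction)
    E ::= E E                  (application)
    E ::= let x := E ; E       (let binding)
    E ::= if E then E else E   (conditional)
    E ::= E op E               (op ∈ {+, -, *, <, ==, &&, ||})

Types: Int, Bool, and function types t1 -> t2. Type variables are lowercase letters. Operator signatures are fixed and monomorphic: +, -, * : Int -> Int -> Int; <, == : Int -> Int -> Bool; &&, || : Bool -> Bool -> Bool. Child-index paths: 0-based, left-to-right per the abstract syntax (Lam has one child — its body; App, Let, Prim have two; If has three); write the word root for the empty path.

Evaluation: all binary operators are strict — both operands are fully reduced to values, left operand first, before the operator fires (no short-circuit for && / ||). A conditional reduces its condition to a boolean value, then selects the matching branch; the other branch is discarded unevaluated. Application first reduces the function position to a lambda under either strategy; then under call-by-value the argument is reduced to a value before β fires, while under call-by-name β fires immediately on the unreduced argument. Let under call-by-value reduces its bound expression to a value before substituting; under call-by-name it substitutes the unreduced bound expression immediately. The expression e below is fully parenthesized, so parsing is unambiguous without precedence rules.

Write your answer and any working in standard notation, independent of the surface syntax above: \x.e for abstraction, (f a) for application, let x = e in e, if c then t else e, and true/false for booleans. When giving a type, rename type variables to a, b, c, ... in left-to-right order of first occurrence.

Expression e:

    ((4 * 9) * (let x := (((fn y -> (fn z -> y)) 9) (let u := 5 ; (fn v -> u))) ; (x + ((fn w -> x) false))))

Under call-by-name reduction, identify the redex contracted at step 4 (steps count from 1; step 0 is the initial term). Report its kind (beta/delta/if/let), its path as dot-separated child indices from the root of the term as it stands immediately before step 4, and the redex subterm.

Answer: beta at 1.0 : ((\z.9) (let u = 5 in (\v.u)))

Working:
step 0: ((4 * 9) * (let x = (((\y.(\z.y)) 9) (let u = 5 in (\v.u))) in (x + ((\w.x) false))))
step 1: [delta@0] (36 * (let x = (((\y.(\z.y)) 9) (let u = 5 in (\v.u))) in (x + ((\w.x) false))))
step 2: [let@1] (36 * ((((\y.(\z.y)) 9) (let u = 5 in (\v.u))) + ((\w.(((\y.(\z.y)) 9) (let u = 5 in (\v.u)))) false)))
step 3: [beta@1.0.0] (36 * (((\z.9) (let u = 5 in (\v.u))) + ((\w.(((\y.(\z.y)) 9) (let u = 5 in (\v.u)))) false)))
step 4: [beta@1.0] (36 * (9 + ((\w.(((\y.(\z.y)) 9) (let u = 5 in (\v.u)))) false)))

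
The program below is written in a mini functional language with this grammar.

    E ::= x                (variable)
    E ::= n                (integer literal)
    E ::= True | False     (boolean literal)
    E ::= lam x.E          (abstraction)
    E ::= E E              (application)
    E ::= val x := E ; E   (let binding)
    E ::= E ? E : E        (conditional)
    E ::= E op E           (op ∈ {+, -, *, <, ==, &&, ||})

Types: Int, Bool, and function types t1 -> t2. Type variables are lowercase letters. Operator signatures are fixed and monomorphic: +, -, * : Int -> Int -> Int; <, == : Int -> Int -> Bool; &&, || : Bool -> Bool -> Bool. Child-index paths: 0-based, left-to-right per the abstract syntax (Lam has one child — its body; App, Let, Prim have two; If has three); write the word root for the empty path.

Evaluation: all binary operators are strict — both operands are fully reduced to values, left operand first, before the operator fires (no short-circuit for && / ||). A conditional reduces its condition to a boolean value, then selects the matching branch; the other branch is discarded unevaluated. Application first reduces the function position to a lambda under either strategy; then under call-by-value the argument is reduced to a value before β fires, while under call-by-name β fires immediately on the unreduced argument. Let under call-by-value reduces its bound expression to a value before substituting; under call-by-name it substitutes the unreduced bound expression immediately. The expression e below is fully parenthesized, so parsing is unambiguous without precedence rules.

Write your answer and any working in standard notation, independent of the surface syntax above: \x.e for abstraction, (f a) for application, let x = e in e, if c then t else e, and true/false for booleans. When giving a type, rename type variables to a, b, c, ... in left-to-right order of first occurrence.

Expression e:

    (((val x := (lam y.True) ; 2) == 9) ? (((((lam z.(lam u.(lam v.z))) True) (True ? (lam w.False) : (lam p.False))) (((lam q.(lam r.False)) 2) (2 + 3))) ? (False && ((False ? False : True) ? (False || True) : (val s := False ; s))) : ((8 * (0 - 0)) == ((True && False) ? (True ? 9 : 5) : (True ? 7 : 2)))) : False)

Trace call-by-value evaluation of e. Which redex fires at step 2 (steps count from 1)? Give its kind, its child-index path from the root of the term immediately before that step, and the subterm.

Answer: delta at 0 : (2 == 9)

Trace:
step 0: (if ((let x = (\y.true) in 2) == 9) then (if ((((\z.(\u.(\v.z))) true) (if true then (\w.false) else (\p.false))) (((\q.(\r.false)) 2) (2 + 3))) then (false && (if (if false then false else true) then (false || true) else (let s = false in s))) else ((8 * (0 - 0)) == (if (true && false) then (if true then 9 else 5) else (if true then 7 else 2)))) else false)
step 1: [let@0.0] (if (2 == 9) then (if ((((\z.(\u.(\v.z))) true) (if true then (\w.false) else (\p.false))) (((\q.(\r.false)) 2) (2 + 3))) then (false && (if (if false then false else true) then (false || true) else (let s = false in s))) else ((8 * (0 - 0)) == (if (true && false) then (if true then 9 else 5) else (if true then 7 else 2)))) else false)
step 2: [delta@0] (if false then (if ((((\z.(\u.(\v.z))) true) (if true then (\w.false) else (\p.false))) (((\q.(\r.false)) 2) (2 + 3))) then (false && (if (if false then false else true) then (false || true) else (let s = false in s))) else ((8 * (0 - 0)) == (if (true && false) then (if true then 9 else 5) else (if true then 7 else 2)))) else false)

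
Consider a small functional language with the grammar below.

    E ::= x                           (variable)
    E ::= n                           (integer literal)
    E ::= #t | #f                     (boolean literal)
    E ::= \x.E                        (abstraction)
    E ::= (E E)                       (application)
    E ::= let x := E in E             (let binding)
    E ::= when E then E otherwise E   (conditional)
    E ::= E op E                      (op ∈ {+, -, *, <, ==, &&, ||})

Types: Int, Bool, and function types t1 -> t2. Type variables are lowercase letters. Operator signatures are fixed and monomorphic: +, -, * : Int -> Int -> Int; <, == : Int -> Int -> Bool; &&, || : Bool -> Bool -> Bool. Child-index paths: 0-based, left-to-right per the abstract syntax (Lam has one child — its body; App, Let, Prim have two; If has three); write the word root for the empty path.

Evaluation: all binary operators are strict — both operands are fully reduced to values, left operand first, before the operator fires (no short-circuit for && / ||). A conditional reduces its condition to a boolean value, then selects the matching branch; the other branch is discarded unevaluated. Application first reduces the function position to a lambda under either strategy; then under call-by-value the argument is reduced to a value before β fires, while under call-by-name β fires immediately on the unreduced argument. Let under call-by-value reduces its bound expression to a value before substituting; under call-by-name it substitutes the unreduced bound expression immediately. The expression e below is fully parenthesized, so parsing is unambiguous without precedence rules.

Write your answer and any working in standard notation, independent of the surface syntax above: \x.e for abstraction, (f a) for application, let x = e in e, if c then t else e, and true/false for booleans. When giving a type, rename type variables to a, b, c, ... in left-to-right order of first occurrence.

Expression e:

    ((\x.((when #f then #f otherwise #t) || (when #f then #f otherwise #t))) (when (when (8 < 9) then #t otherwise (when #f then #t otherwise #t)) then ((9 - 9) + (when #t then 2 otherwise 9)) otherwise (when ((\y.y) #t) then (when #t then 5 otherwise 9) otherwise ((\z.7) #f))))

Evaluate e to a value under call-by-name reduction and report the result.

Derivation:
step 0: ((\x.((if false then false else true) || (if false then false else true))) (if (if (8 < 9) then true else (if false then true else true)) then ((9 - 9) + (if true then 2 else 9)) else (if ((\y.y) true) then (if true then 5 else 9) else ((\z.7) false))))
step 1: [beta@root] ((if false then false else true) || (if false then false else true))
step 2: [if@0] (true || (if false then false else true))
step 3: [if@1] (true || true)
step 4: [delta@root] true

Answer: true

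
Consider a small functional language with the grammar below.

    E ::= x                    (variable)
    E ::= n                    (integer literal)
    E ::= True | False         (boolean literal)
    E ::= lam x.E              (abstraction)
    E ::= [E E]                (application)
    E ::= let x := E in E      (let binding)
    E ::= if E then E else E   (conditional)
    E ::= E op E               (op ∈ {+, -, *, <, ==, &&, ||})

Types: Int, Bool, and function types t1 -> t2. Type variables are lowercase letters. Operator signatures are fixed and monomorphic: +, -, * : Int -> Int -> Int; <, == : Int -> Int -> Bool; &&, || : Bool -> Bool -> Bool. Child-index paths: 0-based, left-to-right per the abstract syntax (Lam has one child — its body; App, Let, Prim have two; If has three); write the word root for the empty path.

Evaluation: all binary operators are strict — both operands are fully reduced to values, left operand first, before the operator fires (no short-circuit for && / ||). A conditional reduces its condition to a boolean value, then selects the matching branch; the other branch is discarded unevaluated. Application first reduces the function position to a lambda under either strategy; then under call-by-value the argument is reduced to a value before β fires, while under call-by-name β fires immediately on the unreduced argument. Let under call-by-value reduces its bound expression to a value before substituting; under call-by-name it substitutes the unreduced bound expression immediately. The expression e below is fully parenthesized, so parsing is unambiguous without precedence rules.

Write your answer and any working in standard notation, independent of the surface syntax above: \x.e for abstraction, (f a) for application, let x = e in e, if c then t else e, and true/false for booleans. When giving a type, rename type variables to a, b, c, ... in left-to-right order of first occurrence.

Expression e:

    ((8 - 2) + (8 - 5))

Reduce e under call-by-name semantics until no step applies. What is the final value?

Answer: 9

Working:
step 0: ((8 - 2) + (8 - 5))
step 1: [delta@0] (6 + (8 - 5))
step 2: [delta@1] (6 + 3)
step 3: [delta@root] 9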